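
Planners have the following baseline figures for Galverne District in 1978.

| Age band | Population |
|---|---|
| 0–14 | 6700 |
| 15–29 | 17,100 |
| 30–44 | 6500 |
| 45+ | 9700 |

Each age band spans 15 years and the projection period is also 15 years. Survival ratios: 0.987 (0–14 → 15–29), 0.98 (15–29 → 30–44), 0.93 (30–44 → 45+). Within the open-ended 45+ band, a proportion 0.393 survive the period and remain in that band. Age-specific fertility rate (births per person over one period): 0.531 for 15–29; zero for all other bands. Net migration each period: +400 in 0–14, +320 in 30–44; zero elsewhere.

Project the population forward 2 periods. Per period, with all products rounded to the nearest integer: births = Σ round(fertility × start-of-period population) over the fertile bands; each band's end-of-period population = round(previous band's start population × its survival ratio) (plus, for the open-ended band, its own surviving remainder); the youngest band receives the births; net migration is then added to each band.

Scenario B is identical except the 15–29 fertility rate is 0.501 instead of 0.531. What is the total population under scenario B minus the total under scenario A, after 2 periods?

Let group 1 be 0–14 through group 4 = 45+.
Period 1.
Births: 17100 × 0.531 = 9080
Group 2: 6700 × 0.987 = 6613
Group 3: 17100 × 0.98 = 16758
Group 4: 6500 × 0.93 + 9700 × 0.393 = 6045 + 3812 = 9857
Net migration: Group 1 + 400 → 9480; Group 3 + 320 → 17078
Population now: 0–14=9480, 15–29=6613, 30–44=17078, 45+=9857
Period 2.
Births: 6613 × 0.531 = 3512
Group 2: 9480 × 0.987 = 9357
Group 3: 6613 × 0.98 = 6481
Group 4: 17078 × 0.93 + 9857 × 0.393 = 15883 + 3874 = 19757
Net migration: Group 1 + 400 → 3912; Group 3 + 320 → 6801
Population now: 0–14=3912, 15–29=9357, 30–44=6801, 45+=19757
Scenario A total after 2 periods: 39827
Scenario B projection —
Period 1.
Births: 17100 × 0.501 = 8567
Group 2: 6700 × 0.987 = 6613
Group 3: 17100 × 0.98 = 16758
Group 4: 6500 × 0.93 + 9700 × 0.393 = 6045 + 3812 = 9857
Net migration: Group 1 + 400 → 8967; Group 3 + 320 → 17078
Population now: 0–14=8967, 15–29=6613, 30–44=17078, 45+=9857
Period 2.
Births: 6613 × 0.501 = 3313
Group 2: 8967 × 0.987 = 8850
Group 3: 6613 × 0.98 = 6481
Group 4: 17078 × 0.93 + 9857 × 0.393 = 15883 + 3874 = 19757
Net migration: Group 1 + 400 → 3713; Group 3 + 320 → 6801
Population now: 0–14=3713, 15–29=8850, 30–44=6801, 45+=19757
Scenario B total after 2 periods: 39121
Difference B − A = 39121 − 39827 = -706

-706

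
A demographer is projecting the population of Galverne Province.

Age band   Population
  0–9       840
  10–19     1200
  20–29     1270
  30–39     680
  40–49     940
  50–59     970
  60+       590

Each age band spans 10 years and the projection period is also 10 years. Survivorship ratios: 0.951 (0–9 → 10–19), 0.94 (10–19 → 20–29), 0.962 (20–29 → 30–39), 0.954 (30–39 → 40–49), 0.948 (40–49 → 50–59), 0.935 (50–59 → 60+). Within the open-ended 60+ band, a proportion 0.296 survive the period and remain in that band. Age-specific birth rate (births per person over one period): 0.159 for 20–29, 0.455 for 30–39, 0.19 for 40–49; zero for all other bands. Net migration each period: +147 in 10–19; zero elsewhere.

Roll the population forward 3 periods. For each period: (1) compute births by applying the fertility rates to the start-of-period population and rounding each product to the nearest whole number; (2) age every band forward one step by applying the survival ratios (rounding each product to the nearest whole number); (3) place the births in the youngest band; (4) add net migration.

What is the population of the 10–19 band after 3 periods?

After projecting period 1:
Births: 1270 * 0.159 = 202 ; 680 * 0.455 = 309 ; 940 * 0.19 = 179 ⇒ total 690
10–19: 840 * 0.951 = 799
20–29: 1200 * 0.94 = 1128
30–39: 1270 * 0.962 = 1222
40–49: 680 * 0.954 = 649
50–59: 940 * 0.948 = 891
60+: 970 * 0.935 + 590 * 0.296 = 907 + 175 = 1082
Net migration: 10–19 + 147 → 946
Population now: 0–9=690, 10–19=946, 20–29=1128, 30–39=1222, 40–49=649, 50–59=891, 60+=1082
After projecting period 2:
Births: 1128 * 0.159 = 179 ; 1222 * 0.455 = 556 ; 649 * 0.19 = 123 ⇒ total 858
10–19: 690 * 0.951 = 656
20–29: 946 * 0.94 = 889
30–39: 1128 * 0.962 = 1085
40–49: 1222 * 0.954 = 1166
50–59: 649 * 0.948 = 615
60+: 891 * 0.935 + 1082 * 0.296 = 833 + 320 = 1153
Net migration: 10–19 + 147 → 803
Population now: 0–9=858, 10–19=803, 20–29=889, 30–39=1085, 40–49=1166, 50–59=615, 60+=1153
After projecting period 3:
Births: 889 * 0.159 = 141 ; 1085 * 0.455 = 494 ; 1166 * 0.19 = 222 ⇒ total 857
10–19: 858 * 0.951 = 816
20–29: 803 * 0.94 = 755
30–39: 889 * 0.962 = 855
40–49: 1085 * 0.954 = 1035
50–59: 1166 * 0.948 = 1105
60+: 615 * 0.935 + 1153 * 0.296 = 575 + 341 = 916
Net migration: 10–19 + 147 → 963
Population now: 0–9=857, 10–19=963, 20–29=755, 30–39=855, 40–49=1035, 50–59=1105, 60+=916

963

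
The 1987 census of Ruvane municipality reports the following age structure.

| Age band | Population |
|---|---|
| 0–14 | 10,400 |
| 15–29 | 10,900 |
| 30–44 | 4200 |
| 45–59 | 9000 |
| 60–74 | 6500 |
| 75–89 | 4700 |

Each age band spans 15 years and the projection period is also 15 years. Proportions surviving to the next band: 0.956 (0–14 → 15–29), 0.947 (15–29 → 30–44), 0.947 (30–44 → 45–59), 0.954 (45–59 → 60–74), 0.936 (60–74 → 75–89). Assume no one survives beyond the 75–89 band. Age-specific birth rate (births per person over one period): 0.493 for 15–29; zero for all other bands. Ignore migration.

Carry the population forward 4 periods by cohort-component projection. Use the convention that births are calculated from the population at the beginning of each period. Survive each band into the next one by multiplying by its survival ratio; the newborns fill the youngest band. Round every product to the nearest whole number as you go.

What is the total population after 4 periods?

31011

— Period 1 —
Births: 10900 × 0.493 = 5374
15–29: 10400 × 0.956 = 9942
30–44: 10900 × 0.947 = 10322
45–59: 4200 × 0.947 = 3977
60–74: 9000 × 0.954 = 8586
75–89: 6500 × 0.936 = 6084
Population now: 0–14=5374, 15–29=9942, 30–44=10322, 45–59=3977, 60–74=8586, 75–89=6084
— Period 2 —
Births: 9942 × 0.493 = 4901
15–29: 5374 × 0.956 = 5138
30–44: 9942 × 0.947 = 9415
45–59: 10322 × 0.947 = 9775
60–74: 3977 × 0.954 = 3794
75–89: 8586 × 0.936 = 8036
Population now: 0–14=4901, 15–29=5138, 30–44=9415, 45–59=9775, 60–74=3794, 75–89=8036
— Period 3 —
Births: 5138 × 0.493 = 2533
15–29: 4901 × 0.956 = 4685
30–44: 5138 × 0.947 = 4866
45–59: 9415 × 0.947 = 8916
60–74: 9775 × 0.954 = 9325
75–89: 3794 × 0.936 = 3551
Population now: 0–14=2533, 15–29=4685, 30–44=4866, 45–59=8916, 60–74=9325, 75–89=3551
— Period 4 —
Births: 4685 × 0.493 = 2310
15–29: 2533 × 0.956 = 2422
30–44: 4685 × 0.947 = 4437
45–59: 4866 × 0.947 = 4608
60–74: 8916 × 0.954 = 8506
75–89: 9325 × 0.936 = 8728
Population now: 0–14=2310, 15–29=2422, 30–44=4437, 45–59=4608, 60–74=8506, 75–89=8728
Total after period 4: 2310 + 2422 + 4437 + 4608 + 8506 + 8728 = 31011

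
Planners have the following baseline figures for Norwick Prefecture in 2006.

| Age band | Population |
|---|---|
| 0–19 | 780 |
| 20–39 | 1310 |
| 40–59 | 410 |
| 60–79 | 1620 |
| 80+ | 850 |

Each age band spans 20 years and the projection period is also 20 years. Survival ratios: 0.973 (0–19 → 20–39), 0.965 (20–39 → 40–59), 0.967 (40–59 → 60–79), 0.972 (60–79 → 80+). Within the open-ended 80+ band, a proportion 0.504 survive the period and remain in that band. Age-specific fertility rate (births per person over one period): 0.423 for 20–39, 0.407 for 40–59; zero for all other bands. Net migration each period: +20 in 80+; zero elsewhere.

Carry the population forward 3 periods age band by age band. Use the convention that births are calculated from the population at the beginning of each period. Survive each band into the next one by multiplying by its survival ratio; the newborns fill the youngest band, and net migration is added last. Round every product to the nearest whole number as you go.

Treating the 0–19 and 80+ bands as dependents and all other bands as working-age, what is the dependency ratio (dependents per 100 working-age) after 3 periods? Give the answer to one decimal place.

114.7

Numbering the bands 1..5 from youngest to oldest:
— Period 1 —
Births: 1310 × 0.423 = 554, 410 × 0.407 = 167 — total 721
Band 2: 780 × 0.973 = 759
Band 3: 1310 × 0.965 = 1264
Band 4: 410 × 0.967 = 396
Band 5: 1620 × 0.972 + 850 × 0.504 = 1575 + 428 = 2003
Net migration: Band 5 + 20 → 2023
End of period: [721, 759, 1264, 396, 2023]
— Period 2 —
Births: 759 × 0.423 = 321, 1264 × 0.407 = 514 — total 835
Band 2: 721 × 0.973 = 702
Band 3: 759 × 0.965 = 732
Band 4: 1264 × 0.967 = 1222
Band 5: 396 × 0.972 + 2023 × 0.504 = 385 + 1020 = 1405
Net migration: Band 5 + 20 → 1425
End of period: [835, 702, 732, 1222, 1425]
— Period 3 —
Births: 702 × 0.423 = 297, 732 × 0.407 = 298 — total 595
Band 2: 835 × 0.973 = 812
Band 3: 702 × 0.965 = 677
Band 4: 732 × 0.967 = 708
Band 5: 1222 × 0.972 + 1425 × 0.504 = 1188 + 718 = 1906
Net migration: Band 5 + 20 → 1926
End of period: [595, 812, 677, 708, 1926]
Dependents (band 0–19 + band 80+) = 595 + 1926 = 2521; working-age = 2197; ratio = 2521/2197 × 100 = 114.7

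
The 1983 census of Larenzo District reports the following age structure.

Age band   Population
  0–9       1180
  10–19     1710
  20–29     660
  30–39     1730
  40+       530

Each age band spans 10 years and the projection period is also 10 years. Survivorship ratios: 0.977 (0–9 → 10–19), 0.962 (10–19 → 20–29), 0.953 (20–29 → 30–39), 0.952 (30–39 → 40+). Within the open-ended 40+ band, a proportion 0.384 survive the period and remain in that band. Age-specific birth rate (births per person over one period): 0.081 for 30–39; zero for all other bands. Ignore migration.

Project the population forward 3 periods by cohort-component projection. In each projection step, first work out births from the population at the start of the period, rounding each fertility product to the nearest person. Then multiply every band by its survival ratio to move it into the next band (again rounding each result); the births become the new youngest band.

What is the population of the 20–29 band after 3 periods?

132

Call the bands 1 to 5, youngest first.
— Period 1 —
Births: 1730 × 0.081 = 140
Band 2: 1180 × 0.977 = 1153
Band 3: 1710 × 0.962 = 1645
Band 4: 660 × 0.953 = 629
Band 5: 1730 × 0.952 + 530 × 0.384 = 1647 + 204 = 1851
End of period: [140, 1153, 1645, 629, 1851]
— Period 2 —
Births: 629 × 0.081 = 51
Band 2: 140 × 0.977 = 137
Band 3: 1153 × 0.962 = 1109
Band 4: 1645 × 0.953 = 1568
Band 5: 629 × 0.952 + 1851 × 0.384 = 599 + 711 = 1310
End of period: [51, 137, 1109, 1568, 1310]
— Period 3 —
Births: 1568 × 0.081 = 127
Band 2: 51 × 0.977 = 50
Band 3: 137 × 0.962 = 132
Band 4: 1109 × 0.953 = 1057
Band 5: 1568 × 0.952 + 1310 × 0.384 = 1493 + 503 = 1996
End of period: [127, 50, 132, 1057, 1996]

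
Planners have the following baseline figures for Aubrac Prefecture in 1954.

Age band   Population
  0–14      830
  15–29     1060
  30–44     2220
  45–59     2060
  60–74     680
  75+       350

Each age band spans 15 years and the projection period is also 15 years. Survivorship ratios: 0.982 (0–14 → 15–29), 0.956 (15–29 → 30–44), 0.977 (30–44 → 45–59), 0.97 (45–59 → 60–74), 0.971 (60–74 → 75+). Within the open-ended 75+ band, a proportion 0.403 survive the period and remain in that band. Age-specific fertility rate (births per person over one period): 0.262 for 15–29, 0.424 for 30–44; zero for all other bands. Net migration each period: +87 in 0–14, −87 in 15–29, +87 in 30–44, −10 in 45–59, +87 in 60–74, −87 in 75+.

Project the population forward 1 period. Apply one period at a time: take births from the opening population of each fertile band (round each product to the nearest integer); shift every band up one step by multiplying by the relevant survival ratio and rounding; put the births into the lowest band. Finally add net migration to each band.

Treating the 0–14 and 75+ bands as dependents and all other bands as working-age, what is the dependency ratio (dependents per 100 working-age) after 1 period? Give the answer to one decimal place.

— Period 1 —
Births: 1060 × 0.262 = 278 ; 2220 × 0.424 = 941 ⇒ total 1219
15–29: 830 × 0.982 = 815
30–44: 1060 × 0.956 = 1013
45–59: 2220 × 0.977 = 2169
60–74: 2060 × 0.97 = 1998
75+: 680 × 0.971 + 350 × 0.403 = 660 + 141 = 801
Net migration: 0–14 + 87 → 1306; 15–29 − 87 → 728; 30–44 + 87 → 1100; 45–59 − 10 → 2159; 60–74 + 87 → 2085; 75+ − 87 → 714
Population now: 0–14=1306, 15–29=728, 30–44=1100, 45–59=2159, 60–74=2085, 75+=714
Dependents (band 0–14 + band 75+) = 1306 + 714 = 2020; working-age = 6072; ratio = 2020/6072 × 100 = 33.3

33.3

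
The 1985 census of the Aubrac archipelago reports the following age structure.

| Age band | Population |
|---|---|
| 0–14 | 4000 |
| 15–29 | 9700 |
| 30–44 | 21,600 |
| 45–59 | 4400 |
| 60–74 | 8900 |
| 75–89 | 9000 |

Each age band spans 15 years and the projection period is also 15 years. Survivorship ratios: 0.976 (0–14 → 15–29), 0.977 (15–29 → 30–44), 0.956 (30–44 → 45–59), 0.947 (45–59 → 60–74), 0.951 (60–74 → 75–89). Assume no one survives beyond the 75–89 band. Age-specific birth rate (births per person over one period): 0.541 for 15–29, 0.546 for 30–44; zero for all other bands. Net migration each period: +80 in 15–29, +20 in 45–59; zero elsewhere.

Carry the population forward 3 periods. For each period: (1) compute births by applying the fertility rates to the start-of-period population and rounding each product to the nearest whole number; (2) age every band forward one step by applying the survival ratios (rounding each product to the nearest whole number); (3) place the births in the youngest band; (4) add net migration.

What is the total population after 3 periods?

Call the bands 1 to 6, youngest first.
Period 1.
Births: 9700 * 0.541 = 5248  |  21600 * 0.546 = 11794 → total 17042
Band 2: 4000 * 0.976 = 3904
Band 3: 9700 * 0.977 = 9477
Band 4: 21600 * 0.956 = 20650
Band 5: 4400 * 0.947 = 4167
Band 6: 8900 * 0.951 = 8464
Net migration: Band 2 + 80 → 3984; Band 4 + 20 → 20670
Population now: 0–14=17042, 15–29=3984, 30–44=9477, 45–59=20670, 60–74=4167, 75–89=8464
Period 2.
Births: 3984 * 0.541 = 2155  |  9477 * 0.546 = 5174 → total 7329
Band 2: 17042 * 0.976 = 16633
Band 3: 3984 * 0.977 = 3892
Band 4: 9477 * 0.956 = 9060
Band 5: 20670 * 0.947 = 19574
Band 6: 4167 * 0.951 = 3963
Net migration: Band 2 + 80 → 16713; Band 4 + 20 → 9080
Population now: 0–14=7329, 15–29=16713, 30–44=3892, 45–59=9080, 60–74=19574, 75–89=3963
Period 3.
Births: 16713 * 0.541 = 9042  |  3892 * 0.546 = 2125 → total 11167
Band 2: 7329 * 0.976 = 7153
Band 3: 16713 * 0.977 = 16329
Band 4: 3892 * 0.956 = 3721
Band 5: 9080 * 0.947 = 8599
Band 6: 19574 * 0.951 = 18615
Net migration: Band 2 + 80 → 7233; Band 4 + 20 → 3741
Population now: 0–14=11167, 15–29=7233, 30–44=16329, 45–59=3741, 60–74=8599, 75–89=18615
Total after period 3: 11167 + 7233 + 16329 + 3741 + 8599 + 18615 = 65684

65684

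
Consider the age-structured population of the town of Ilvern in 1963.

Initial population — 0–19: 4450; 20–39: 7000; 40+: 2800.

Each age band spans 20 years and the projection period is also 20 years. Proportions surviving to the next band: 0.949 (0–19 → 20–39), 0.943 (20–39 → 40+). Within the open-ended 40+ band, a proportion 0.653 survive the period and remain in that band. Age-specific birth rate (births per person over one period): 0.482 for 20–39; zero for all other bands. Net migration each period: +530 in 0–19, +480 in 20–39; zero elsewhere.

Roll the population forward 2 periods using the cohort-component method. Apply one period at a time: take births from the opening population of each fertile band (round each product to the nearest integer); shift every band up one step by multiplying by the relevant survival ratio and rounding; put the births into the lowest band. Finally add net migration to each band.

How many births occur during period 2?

After projecting period 1:
Births: 7000 × 0.482 = 3374
20–39: 4450 × 0.949 = 4223
40+: 7000 × 0.943 + 2800 × 0.653 = 6601 + 1828 = 8429
Net migration: 0–19 + 530 → 3904; 20–39 + 480 → 4703
End of period: [3904, 4703, 8429]
After projecting period 2:
Births: 4703 × 0.482 = 2267
20–39: 3904 × 0.949 = 3705
40+: 4703 × 0.943 + 8429 × 0.653 = 4435 + 5504 = 9939
Net migration: 0–19 + 530 → 2797; 20–39 + 480 → 4185
End of period: [2797, 4185, 9939]

2267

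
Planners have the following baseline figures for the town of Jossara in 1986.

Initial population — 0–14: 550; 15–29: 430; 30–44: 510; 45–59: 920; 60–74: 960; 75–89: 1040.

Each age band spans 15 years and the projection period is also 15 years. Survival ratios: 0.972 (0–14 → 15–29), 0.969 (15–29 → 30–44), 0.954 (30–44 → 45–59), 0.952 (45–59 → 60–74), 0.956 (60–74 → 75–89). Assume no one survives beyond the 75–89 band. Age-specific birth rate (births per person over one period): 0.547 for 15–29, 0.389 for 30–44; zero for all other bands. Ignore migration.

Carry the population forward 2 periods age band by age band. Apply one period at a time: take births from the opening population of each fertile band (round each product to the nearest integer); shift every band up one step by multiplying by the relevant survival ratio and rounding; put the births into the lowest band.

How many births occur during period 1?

Let group 1 be 0–14 through group 6 = 75–89.
Period 1.
Births: 430 * 0.547 = 235  |  510 * 0.389 = 198 → total 433
Group 2: 550 * 0.972 = 535
Group 3: 430 * 0.969 = 417
Group 4: 510 * 0.954 = 487
Group 5: 920 * 0.952 = 876
Group 6: 960 * 0.956 = 918
→ [433, 535, 417, 487, 876, 918]

433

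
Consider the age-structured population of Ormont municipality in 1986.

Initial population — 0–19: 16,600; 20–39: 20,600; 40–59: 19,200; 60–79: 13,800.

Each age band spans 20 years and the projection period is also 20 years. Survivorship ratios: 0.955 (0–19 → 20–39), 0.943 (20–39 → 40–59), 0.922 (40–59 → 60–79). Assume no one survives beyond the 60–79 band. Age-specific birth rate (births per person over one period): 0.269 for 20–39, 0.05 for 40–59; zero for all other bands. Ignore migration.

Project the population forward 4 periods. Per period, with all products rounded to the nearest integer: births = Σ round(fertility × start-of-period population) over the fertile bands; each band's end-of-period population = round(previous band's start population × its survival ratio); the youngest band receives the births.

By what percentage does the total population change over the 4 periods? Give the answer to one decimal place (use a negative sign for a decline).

(Groups numbered youngest = 1 to oldest = 4.)
After projecting period 1:
Births: 20600 × 0.269 = 5541 ; 19200 × 0.05 = 960 → 6501
Group 2: 16600 × 0.955 = 15853
Group 3: 20600 × 0.943 = 19426
Group 4: 19200 × 0.922 = 17702
End of period: [6501, 15853, 19426, 17702]
After projecting period 2:
Births: 15853 × 0.269 = 4264 ; 19426 × 0.05 = 971 → 5235
Group 2: 6501 × 0.955 = 6208
Group 3: 15853 × 0.943 = 14949
Group 4: 19426 × 0.922 = 17911
End of period: [5235, 6208, 14949, 17911]
After projecting period 3:
Births: 6208 × 0.269 = 1670 ; 14949 × 0.05 = 747 → 2417
Group 2: 5235 × 0.955 = 4999
Group 3: 6208 × 0.943 = 5854
Group 4: 14949 × 0.922 = 13783
End of period: [2417, 4999, 5854, 13783]
After projecting period 4:
Births: 4999 × 0.269 = 1345 ; 5854 × 0.05 = 293 → 1638
Group 2: 2417 × 0.955 = 2308
Group 3: 4999 × 0.943 = 4714
Group 4: 5854 × 0.922 = 5397
End of period: [1638, 2308, 4714, 5397]
Total: 70200 → 14057; change = -56143; percentage change = -80.0%

-80.0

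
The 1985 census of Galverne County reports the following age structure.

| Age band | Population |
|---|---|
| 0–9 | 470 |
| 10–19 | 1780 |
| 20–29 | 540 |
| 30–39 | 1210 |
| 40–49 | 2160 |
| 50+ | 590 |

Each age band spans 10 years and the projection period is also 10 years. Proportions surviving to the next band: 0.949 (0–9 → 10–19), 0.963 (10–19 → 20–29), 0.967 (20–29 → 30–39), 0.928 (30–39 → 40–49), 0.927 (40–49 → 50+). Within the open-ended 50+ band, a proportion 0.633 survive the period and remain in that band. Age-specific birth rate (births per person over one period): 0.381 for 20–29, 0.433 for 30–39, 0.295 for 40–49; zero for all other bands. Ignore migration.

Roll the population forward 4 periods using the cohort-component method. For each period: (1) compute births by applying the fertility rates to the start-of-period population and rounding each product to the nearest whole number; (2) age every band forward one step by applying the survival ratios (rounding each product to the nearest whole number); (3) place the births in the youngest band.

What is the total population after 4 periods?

Let group 1 be 0–9 through group 6 = 50+.
Period 1.
Births: 540 × 0.381 = 206  |  1210 × 0.433 = 524  |  2160 × 0.295 = 637 → 1367
Group 2: 470 × 0.949 = 446
Group 3: 1780 × 0.963 = 1714
Group 4: 540 × 0.967 = 522
Group 5: 1210 × 0.928 = 1123
Group 6: 2160 × 0.927 + 590 × 0.633 = 2002 + 373 = 2375
Giving 1367 / 446 / 1714 / 522 / 1123 / 2375.
Period 2.
Births: 1714 × 0.381 = 653  |  522 × 0.433 = 226  |  1123 × 0.295 = 331 → 1210
Group 2: 1367 × 0.949 = 1297
Group 3: 446 × 0.963 = 429
Group 4: 1714 × 0.967 = 1657
Group 5: 522 × 0.928 = 484
Group 6: 1123 × 0.927 + 2375 × 0.633 = 1041 + 1503 = 2544
Giving 1210 / 1297 / 429 / 1657 / 484 / 2544.
Period 3.
Births: 429 × 0.381 = 163  |  1657 × 0.433 = 717  |  484 × 0.295 = 143 → 1023
Group 2: 1210 × 0.949 = 1148
Group 3: 1297 × 0.963 = 1249
Group 4: 429 × 0.967 = 415
Group 5: 1657 × 0.928 = 1538
Group 6: 484 × 0.927 + 2544 × 0.633 = 449 + 1610 = 2059
Giving 1023 / 1148 / 1249 / 415 / 1538 / 2059.
Period 4.
Births: 1249 × 0.381 = 476  |  415 × 0.433 = 180  |  1538 × 0.295 = 454 → 1110
Group 2: 1023 × 0.949 = 971
Group 3: 1148 × 0.963 = 1106
Group 4: 1249 × 0.967 = 1208
Group 5: 415 × 0.928 = 385
Group 6: 1538 × 0.927 + 2059 × 0.633 = 1426 + 1303 = 2729
Giving 1110 / 971 / 1106 / 1208 / 385 / 2729.
Total after period 4: 1110 + 971 + 1106 + 1208 + 385 + 2729 = 7509

7509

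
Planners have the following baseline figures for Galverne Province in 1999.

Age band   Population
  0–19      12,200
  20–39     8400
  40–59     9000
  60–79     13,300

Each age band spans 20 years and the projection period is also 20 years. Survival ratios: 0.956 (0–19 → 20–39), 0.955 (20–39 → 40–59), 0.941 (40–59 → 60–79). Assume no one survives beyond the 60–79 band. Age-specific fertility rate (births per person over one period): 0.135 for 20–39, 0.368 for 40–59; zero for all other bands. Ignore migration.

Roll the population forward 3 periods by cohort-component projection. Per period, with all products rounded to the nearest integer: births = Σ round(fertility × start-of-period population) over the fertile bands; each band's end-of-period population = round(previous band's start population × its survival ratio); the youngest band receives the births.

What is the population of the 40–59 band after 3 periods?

After projecting period 1:
Births: 8400 × 0.135 = 1134  |  9000 × 0.368 = 3312 ⇒ total 4446
20–39: 12200 × 0.956 = 11663
40–59: 8400 × 0.955 = 8022
60–79: 9000 × 0.941 = 8469
→ [4446, 11663, 8022, 8469]
After projecting period 2:
Births: 11663 × 0.135 = 1575  |  8022 × 0.368 = 2952 ⇒ total 4527
20–39: 4446 × 0.956 = 4250
40–59: 11663 × 0.955 = 11138
60–79: 8022 × 0.941 = 7549
→ [4527, 4250, 11138, 7549]
After projecting period 3:
Births: 4250 × 0.135 = 574  |  11138 × 0.368 = 4099 ⇒ total 4673
20–39: 4527 × 0.956 = 4328
40–59: 4250 × 0.955 = 4059
60–79: 11138 × 0.941 = 10481
→ [4673, 4328, 4059, 10481]

4059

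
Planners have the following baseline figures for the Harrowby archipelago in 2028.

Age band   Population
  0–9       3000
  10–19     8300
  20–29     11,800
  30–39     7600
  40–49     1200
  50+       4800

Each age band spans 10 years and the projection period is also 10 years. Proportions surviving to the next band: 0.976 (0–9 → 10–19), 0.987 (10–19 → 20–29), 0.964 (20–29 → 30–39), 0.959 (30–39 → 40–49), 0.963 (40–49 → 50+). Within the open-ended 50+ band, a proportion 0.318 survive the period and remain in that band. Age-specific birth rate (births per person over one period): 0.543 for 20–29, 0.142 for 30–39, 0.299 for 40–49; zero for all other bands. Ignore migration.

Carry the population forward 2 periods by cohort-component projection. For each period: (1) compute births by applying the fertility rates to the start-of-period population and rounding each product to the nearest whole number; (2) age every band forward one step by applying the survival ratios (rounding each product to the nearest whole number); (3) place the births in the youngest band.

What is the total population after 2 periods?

— Period 1 —
Births: 11800 × 0.543 = 6407 ; 7600 × 0.142 = 1079 ; 1200 × 0.299 = 359 ⇒ total 7845
10–19: 3000 × 0.976 = 2928
20–29: 8300 × 0.987 = 8192
30–39: 11800 × 0.964 = 11375
40–49: 7600 × 0.959 = 7288
50+: 1200 × 0.963 + 4800 × 0.318 = 1156 + 1526 = 2682
End of period: [7845, 2928, 8192, 11375, 7288, 2682]
— Period 2 —
Births: 8192 × 0.543 = 4448 ; 11375 × 0.142 = 1615 ; 7288 × 0.299 = 2179 ⇒ total 8242
10–19: 7845 × 0.976 = 7657
20–29: 2928 × 0.987 = 2890
30–39: 8192 × 0.964 = 7897
40–49: 11375 × 0.959 = 10909
50+: 7288 × 0.963 + 2682 × 0.318 = 7018 + 853 = 7871
End of period: [8242, 7657, 2890, 7897, 10909, 7871]
Total after period 2: 8242 + 7657 + 2890 + 7897 + 10909 + 7871 = 45466

45466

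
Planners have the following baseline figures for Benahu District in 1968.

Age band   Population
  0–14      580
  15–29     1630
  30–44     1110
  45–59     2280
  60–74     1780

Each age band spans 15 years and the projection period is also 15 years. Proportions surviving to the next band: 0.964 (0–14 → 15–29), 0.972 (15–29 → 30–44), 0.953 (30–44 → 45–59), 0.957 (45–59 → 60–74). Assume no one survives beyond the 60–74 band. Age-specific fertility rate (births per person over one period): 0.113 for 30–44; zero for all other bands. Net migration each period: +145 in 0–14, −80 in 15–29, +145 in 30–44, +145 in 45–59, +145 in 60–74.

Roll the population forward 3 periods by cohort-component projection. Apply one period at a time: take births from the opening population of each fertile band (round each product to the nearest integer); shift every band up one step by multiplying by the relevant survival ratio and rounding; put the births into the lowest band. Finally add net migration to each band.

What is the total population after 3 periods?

Period 1:
Births: 1110 * 0.113 = 125
15–29: 580 * 0.964 = 559
30–44: 1630 * 0.972 = 1584
45–59: 1110 * 0.953 = 1058
60–74: 2280 * 0.957 = 2182
Net migration: 0–14 + 145 → 270; 15–29 − 80 → 479; 30–44 + 145 → 1729; 45–59 + 145 → 1203; 60–74 + 145 → 2327
Population now: 0–14=270, 15–29=479, 30–44=1729, 45–59=1203, 60–74=2327
Period 2:
Births: 1729 * 0.113 = 195
15–29: 270 * 0.964 = 260
30–44: 479 * 0.972 = 466
45–59: 1729 * 0.953 = 1648
60–74: 1203 * 0.957 = 1151
Net migration: 0–14 + 145 → 340; 15–29 − 80 → 180; 30–44 + 145 → 611; 45–59 + 145 → 1793; 60–74 + 145 → 1296
Population now: 0–14=340, 15–29=180, 30–44=611, 45–59=1793, 60–74=1296
Period 3:
Births: 611 * 0.113 = 69
15–29: 340 * 0.964 = 328
30–44: 180 * 0.972 = 175
45–59: 611 * 0.953 = 582
60–74: 1793 * 0.957 = 1716
Net migration: 0–14 + 145 → 214; 15–29 − 80 → 248; 30–44 + 145 → 320; 45–59 + 145 → 727; 60–74 + 145 → 1861
Population now: 0–14=214, 15–29=248, 30–44=320, 45–59=727, 60–74=1861
Total after period 3: 214 + 248 + 320 + 727 + 1861 = 3370

3370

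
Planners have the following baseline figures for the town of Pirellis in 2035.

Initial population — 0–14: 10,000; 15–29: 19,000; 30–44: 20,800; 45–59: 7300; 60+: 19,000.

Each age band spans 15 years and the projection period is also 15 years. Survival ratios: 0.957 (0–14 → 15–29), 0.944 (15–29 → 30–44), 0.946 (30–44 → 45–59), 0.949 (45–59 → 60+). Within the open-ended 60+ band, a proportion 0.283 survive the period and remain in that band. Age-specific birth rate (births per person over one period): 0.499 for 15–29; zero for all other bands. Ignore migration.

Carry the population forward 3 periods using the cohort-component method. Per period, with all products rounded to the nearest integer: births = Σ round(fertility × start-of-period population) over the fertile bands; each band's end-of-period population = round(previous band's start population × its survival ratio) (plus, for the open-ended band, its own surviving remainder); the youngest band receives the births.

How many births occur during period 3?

Call the bands 1 to 5, youngest first.
Period 1.
Births: 19000 × 0.499 = 9481
Band 2: 10000 × 0.957 = 9570
Band 3: 19000 × 0.944 = 17936
Band 4: 20800 × 0.946 = 19677
Band 5: 7300 × 0.949 + 19000 × 0.283 = 6928 + 5377 = 12305
→ [9481, 9570, 17936, 19677, 12305]
Period 2.
Births: 9570 × 0.499 = 4775
Band 2: 9481 × 0.957 = 9073
Band 3: 9570 × 0.944 = 9034
Band 4: 17936 × 0.946 = 16967
Band 5: 19677 × 0.949 + 12305 × 0.283 = 18673 + 3482 = 22155
→ [4775, 9073, 9034, 16967, 22155]
Period 3.
Births: 9073 × 0.499 = 4527
Band 2: 4775 × 0.957 = 4570
Band 3: 9073 × 0.944 = 8565
Band 4: 9034 × 0.946 = 8546
Band 5: 16967 × 0.949 + 22155 × 0.283 = 16102 + 6270 = 22372
→ [4527, 4570, 8565, 8546, 22372]

4527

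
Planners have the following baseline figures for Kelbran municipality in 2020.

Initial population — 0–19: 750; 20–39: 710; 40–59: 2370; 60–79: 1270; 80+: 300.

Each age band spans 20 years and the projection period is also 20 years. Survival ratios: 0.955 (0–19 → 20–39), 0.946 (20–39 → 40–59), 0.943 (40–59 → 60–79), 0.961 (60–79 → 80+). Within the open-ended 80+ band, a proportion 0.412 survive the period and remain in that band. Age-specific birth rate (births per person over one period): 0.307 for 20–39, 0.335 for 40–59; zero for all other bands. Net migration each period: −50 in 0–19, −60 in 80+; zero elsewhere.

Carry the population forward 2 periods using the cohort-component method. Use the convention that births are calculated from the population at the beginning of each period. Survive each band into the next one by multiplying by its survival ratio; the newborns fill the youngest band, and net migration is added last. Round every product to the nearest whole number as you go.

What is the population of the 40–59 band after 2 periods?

677

Numbering the bands 1..5 from youngest to oldest:
Period 1.
Births: 710 × 0.307 = 218, 2370 × 0.335 = 794 → 1012
Band 2: 750 × 0.955 = 716
Band 3: 710 × 0.946 = 672
Band 4: 2370 × 0.943 = 2235
Band 5: 1270 × 0.961 + 300 × 0.412 = 1220 + 124 = 1344
Net migration: Band 1 − 50 → 962; Band 5 − 60 → 1284
Population now: 0–19=962, 20–39=716, 40–59=672, 60–79=2235, 80+=1284
Period 2.
Births: 716 × 0.307 = 220, 672 × 0.335 = 225 → 445
Band 2: 962 × 0.955 = 919
Band 3: 716 × 0.946 = 677
Band 4: 672 × 0.943 = 634
Band 5: 2235 × 0.961 + 1284 × 0.412 = 2148 + 529 = 2677
Net migration: Band 1 − 50 → 395; Band 5 − 60 → 2617
Population now: 0–19=395, 20–39=919, 40–59=677, 60–79=634, 80+=2617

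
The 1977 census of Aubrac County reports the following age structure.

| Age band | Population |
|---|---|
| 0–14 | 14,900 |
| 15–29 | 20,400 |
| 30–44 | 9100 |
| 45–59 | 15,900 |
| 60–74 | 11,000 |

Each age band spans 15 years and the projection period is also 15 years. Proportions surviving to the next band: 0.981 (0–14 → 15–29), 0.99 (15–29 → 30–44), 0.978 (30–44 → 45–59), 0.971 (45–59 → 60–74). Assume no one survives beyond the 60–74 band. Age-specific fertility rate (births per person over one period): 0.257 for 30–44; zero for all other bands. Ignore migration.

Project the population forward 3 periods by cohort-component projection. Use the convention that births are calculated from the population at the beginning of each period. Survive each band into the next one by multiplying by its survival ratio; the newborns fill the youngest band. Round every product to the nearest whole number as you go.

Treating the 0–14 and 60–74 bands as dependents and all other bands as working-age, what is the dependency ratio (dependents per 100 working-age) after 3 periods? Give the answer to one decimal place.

106.4

(Groups numbered youngest = 1 to oldest = 5.)
Period 1.
Births: 9100 * 0.257 = 2339
Group 2: 14900 * 0.981 = 14617
Group 3: 20400 * 0.99 = 20196
Group 4: 9100 * 0.978 = 8900
Group 5: 15900 * 0.971 = 15439
Population now: 0–14=2339, 15–29=14617, 30–44=20196, 45–59=8900, 60–74=15439
Period 2.
Births: 20196 * 0.257 = 5190
Group 2: 2339 * 0.981 = 2295
Group 3: 14617 * 0.99 = 14471
Group 4: 20196 * 0.978 = 19752
Group 5: 8900 * 0.971 = 8642
Population now: 0–14=5190, 15–29=2295, 30–44=14471, 45–59=19752, 60–74=8642
Period 3.
Births: 14471 * 0.257 = 3719
Group 2: 5190 * 0.981 = 5091
Group 3: 2295 * 0.99 = 2272
Group 4: 14471 * 0.978 = 14153
Group 5: 19752 * 0.971 = 19179
Population now: 0–14=3719, 15–29=5091, 30–44=2272, 45–59=14153, 60–74=19179
Dependents (band 0–14 + band 60–74) = 3719 + 19179 = 22898; working-age = 21516; ratio = 22898/21516 × 100 = 106.4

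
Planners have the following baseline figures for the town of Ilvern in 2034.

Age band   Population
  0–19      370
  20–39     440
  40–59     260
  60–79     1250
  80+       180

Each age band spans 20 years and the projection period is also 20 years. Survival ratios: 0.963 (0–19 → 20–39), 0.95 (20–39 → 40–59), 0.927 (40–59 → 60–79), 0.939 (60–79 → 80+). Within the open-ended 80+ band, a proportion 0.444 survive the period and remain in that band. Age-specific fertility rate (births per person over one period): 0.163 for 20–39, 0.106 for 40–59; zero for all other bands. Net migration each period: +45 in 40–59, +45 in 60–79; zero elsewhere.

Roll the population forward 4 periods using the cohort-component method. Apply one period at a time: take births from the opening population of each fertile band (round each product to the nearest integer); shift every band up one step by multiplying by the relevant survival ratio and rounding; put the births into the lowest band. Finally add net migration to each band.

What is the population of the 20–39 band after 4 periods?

55

After projecting period 1:
Births: 440 * 0.163 = 72  |  260 * 0.106 = 28 ⇒ total 100
20–39: 370 * 0.963 = 356
40–59: 440 * 0.95 = 418
60–79: 260 * 0.927 = 241
80+: 1250 * 0.939 + 180 * 0.444 = 1174 + 80 = 1254
Net migration: 40–59 + 45 → 463; 60–79 + 45 → 286
Giving 100 / 356 / 463 / 286 / 1254.
After projecting period 2:
Births: 356 * 0.163 = 58  |  463 * 0.106 = 49 ⇒ total 107
20–39: 100 * 0.963 = 96
40–59: 356 * 0.95 = 338
60–79: 463 * 0.927 = 429
80+: 286 * 0.939 + 1254 * 0.444 = 269 + 557 = 826
Net migration: 40–59 + 45 → 383; 60–79 + 45 → 474
Giving 107 / 96 / 383 / 474 / 826.
After projecting period 3:
Births: 96 * 0.163 = 16  |  383 * 0.106 = 41 ⇒ total 57
20–39: 107 * 0.963 = 103
40–59: 96 * 0.95 = 91
60–79: 383 * 0.927 = 355
80+: 474 * 0.939 + 826 * 0.444 = 445 + 367 = 812
Net migration: 40–59 + 45 → 136; 60–79 + 45 → 400
Giving 57 / 103 / 136 / 400 / 812.
After projecting period 4:
Births: 103 * 0.163 = 17  |  136 * 0.106 = 14 ⇒ total 31
20–39: 57 * 0.963 = 55
40–59: 103 * 0.95 = 98
60–79: 136 * 0.927 = 126
80+: 400 * 0.939 + 812 * 0.444 = 376 + 361 = 737
Net migration: 40–59 + 45 → 143; 60–79 + 45 → 171
Giving 31 / 55 / 143 / 171 / 737.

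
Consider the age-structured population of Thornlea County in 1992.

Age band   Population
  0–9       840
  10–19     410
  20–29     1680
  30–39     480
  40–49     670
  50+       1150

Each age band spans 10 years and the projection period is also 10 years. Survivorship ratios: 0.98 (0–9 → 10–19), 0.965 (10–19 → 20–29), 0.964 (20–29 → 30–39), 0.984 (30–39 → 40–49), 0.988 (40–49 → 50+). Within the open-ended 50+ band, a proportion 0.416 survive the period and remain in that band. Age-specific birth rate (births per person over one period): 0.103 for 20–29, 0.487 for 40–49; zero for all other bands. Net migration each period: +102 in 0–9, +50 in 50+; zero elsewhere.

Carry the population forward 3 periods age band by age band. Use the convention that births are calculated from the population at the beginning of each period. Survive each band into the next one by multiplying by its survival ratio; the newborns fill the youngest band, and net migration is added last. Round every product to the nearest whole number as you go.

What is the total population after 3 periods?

5081

After projecting period 1:
Births: 1680 * 0.103 = 173 ; 670 * 0.487 = 326 → 499
10–19: 840 * 0.98 = 823
20–29: 410 * 0.965 = 396
30–39: 1680 * 0.964 = 1620
40–49: 480 * 0.984 = 472
50+: 670 * 0.988 + 1150 * 0.416 = 662 + 478 = 1140
Net migration: 0–9 + 102 → 601; 50+ + 50 → 1190
Giving 601 / 823 / 396 / 1620 / 472 / 1190.
After projecting period 2:
Births: 396 * 0.103 = 41 ; 472 * 0.487 = 230 → 271
10–19: 601 * 0.98 = 589
20–29: 823 * 0.965 = 794
30–39: 396 * 0.964 = 382
40–49: 1620 * 0.984 = 1594
50+: 472 * 0.988 + 1190 * 0.416 = 466 + 495 = 961
Net migration: 0–9 + 102 → 373; 50+ + 50 → 1011
Giving 373 / 589 / 794 / 382 / 1594 / 1011.
After projecting period 3:
Births: 794 * 0.103 = 82 ; 1594 * 0.487 = 776 → 858
10–19: 373 * 0.98 = 366
20–29: 589 * 0.965 = 568
30–39: 794 * 0.964 = 765
40–49: 382 * 0.984 = 376
50+: 1594 * 0.988 + 1011 * 0.416 = 1575 + 421 = 1996
Net migration: 0–9 + 102 → 960; 50+ + 50 → 2046
Giving 960 / 366 / 568 / 765 / 376 / 2046.
Total after period 3: 960 + 366 + 568 + 765 + 376 + 2046 = 5081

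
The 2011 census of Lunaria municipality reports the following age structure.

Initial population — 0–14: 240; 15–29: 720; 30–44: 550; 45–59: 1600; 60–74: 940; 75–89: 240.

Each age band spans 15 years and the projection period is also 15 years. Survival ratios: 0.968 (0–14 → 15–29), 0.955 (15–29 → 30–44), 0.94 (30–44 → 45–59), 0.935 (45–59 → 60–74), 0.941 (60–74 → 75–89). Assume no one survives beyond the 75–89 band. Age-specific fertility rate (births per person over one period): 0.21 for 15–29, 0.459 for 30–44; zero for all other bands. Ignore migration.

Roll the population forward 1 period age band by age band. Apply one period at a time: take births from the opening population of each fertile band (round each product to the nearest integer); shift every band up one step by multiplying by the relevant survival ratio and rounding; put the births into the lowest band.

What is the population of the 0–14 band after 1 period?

403

Call the bands 1 to 6, youngest first.
Period 1:
Births: 720 × 0.21 = 151  |  550 × 0.459 = 252 → total 403
Band 2: 240 × 0.968 = 232
Band 3: 720 × 0.955 = 688
Band 4: 550 × 0.94 = 517
Band 5: 1600 × 0.935 = 1496
Band 6: 940 × 0.941 = 885
→ [403, 232, 688, 517, 1496, 885]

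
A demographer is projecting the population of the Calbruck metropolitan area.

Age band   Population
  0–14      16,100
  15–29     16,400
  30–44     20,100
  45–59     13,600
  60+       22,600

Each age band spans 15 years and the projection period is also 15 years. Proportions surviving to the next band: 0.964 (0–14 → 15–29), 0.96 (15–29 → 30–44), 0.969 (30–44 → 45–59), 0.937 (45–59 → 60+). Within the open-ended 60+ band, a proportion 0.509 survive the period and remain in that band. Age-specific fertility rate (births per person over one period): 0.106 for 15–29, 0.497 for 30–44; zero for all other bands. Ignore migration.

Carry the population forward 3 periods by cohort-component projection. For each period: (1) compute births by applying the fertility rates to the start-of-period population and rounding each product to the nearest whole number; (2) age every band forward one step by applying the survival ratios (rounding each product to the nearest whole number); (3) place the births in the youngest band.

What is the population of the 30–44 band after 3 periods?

10854

Numbering the bands 1..5 from youngest to oldest:
— Period 1 —
Births: 16400 × 0.106 = 1738  |  20100 × 0.497 = 9990 ⇒ total 11728
Band 2: 16100 × 0.964 = 15520
Band 3: 16400 × 0.96 = 15744
Band 4: 20100 × 0.969 = 19477
Band 5: 13600 × 0.937 + 22600 × 0.509 = 12743 + 11503 = 24246
→ [11728, 15520, 15744, 19477, 24246]
— Period 2 —
Births: 15520 × 0.106 = 1645  |  15744 × 0.497 = 7825 ⇒ total 9470
Band 2: 11728 × 0.964 = 11306
Band 3: 15520 × 0.96 = 14899
Band 4: 15744 × 0.969 = 15256
Band 5: 19477 × 0.937 + 24246 × 0.509 = 18250 + 12341 = 30591
→ [9470, 11306, 14899, 15256, 30591]
— Period 3 —
Births: 11306 × 0.106 = 1198  |  14899 × 0.497 = 7405 ⇒ total 8603
Band 2: 9470 × 0.964 = 9129
Band 3: 11306 × 0.96 = 10854
Band 4: 14899 × 0.969 = 14437
Band 5: 15256 × 0.937 + 30591 × 0.509 = 14295 + 15571 = 29866
→ [8603, 9129, 10854, 14437, 29866]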